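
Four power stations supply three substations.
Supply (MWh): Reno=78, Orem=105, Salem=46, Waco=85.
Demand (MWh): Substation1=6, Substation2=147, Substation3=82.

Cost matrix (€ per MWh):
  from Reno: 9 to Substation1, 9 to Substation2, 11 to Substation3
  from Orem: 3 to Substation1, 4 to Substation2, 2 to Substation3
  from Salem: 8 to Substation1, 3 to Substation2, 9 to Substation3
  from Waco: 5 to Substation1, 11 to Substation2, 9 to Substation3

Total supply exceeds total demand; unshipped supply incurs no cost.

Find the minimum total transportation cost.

One minimum-cost allocation:
  Reno->Substation2: 78 × €9 = €702
  Orem->Substation2: 23 × €4 = €92
  Orem->Substation3: 82 × €2 = €164
  Salem->Substation2: 46 × €3 = €138
  Waco->Substation1: 6 × €5 = €30
Total = 702 + 92 + 164 + 138 + 30 = €1126.

1126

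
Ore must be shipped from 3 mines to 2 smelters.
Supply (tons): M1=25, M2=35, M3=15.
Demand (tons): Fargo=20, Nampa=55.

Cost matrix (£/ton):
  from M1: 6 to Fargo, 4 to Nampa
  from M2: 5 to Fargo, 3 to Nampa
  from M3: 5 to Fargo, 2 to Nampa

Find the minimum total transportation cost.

275

Optimal allocation:
  M1–Fargo: 20 × £6 = £120
  M1–Nampa: 5 × £4 = £20
  M2–Nampa: 35 × £3 = £105
  M3–Nampa: 15 × £2 = £30
Total = 120 + 20 + 105 + 30 = £275.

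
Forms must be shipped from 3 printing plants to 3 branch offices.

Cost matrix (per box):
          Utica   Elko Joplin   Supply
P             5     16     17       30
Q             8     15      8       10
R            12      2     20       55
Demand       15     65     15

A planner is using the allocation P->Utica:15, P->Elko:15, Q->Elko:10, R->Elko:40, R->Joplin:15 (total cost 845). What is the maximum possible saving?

Current plan cost = 15·5 + 15·16 + 10·15 + 40·2 + 15·20 = 845.
Optimal plan:
  P–Utica: 15 × 5 = 75
  P–Elko: 10 × 16 = 160
  P–Joplin: 5 × 17 = 85
  Q–Joplin: 10 × 8 = 80
  R–Elko: 55 × 2 = 110
Optimal cost = 510.
Saving = 845 − 510 = 335.

335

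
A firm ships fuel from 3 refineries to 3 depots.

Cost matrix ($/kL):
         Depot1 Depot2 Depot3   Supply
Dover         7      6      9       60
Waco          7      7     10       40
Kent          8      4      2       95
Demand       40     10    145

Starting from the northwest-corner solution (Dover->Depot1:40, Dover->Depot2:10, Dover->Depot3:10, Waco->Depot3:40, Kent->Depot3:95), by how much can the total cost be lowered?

40

Current plan cost = 40·7 + 10·6 + 10·9 + 40·10 + 95·2 = $1020.
Optimal plan:
  Dover–Depot2: 10 × $6 = $60
  Dover–Depot3: 50 × $9 = $450
  Waco–Depot1: 40 × $7 = $280
  Kent–Depot3: 95 × $2 = $190
Optimal cost = $980.
Saving = 1020 − 980 = $40.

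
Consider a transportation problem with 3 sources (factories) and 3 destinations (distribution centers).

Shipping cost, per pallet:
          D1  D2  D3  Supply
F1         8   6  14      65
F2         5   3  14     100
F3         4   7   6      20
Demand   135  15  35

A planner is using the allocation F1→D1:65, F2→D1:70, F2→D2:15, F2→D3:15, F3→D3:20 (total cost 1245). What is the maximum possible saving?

45

Current plan cost = 65·8 + 70·5 + 15·3 + 15·14 + 20·6 = 1245.
Optimal plan:
  F1–D1: 35 × 8 = 280
  F1–D2: 15 × 6 = 90
  F1–D3: 15 × 14 = 210
  F2–D1: 100 × 5 = 500
  F3–D3: 20 × 6 = 120
Optimal cost = 1200.
Saving = 1245 − 1200 = 45.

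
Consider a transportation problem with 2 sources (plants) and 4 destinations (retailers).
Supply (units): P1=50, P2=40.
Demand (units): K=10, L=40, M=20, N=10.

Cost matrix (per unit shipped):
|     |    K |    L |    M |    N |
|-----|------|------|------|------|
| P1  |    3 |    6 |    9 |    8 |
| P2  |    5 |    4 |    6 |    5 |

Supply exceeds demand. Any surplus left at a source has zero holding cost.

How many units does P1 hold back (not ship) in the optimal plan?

10

Minimum-cost shipments:
  P1–K: 10 × 3 = 30
  P1–L: 30 × 6 = 180
  P2–L: 10 × 4 = 40
  P2–M: 20 × 6 = 120
  P2–N: 10 × 5 = 50
Total cost = 420.
P1 ships 40 of its 50, leaving 10.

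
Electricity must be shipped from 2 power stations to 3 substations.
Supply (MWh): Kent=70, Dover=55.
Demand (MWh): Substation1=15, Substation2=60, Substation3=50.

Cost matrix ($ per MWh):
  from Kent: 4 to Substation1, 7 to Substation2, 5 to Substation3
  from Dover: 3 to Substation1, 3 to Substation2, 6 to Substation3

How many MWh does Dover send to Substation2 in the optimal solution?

55

The minimum-cost plan:
  Kent->Substation1: 15 × $4 = $60
  Kent->Substation2: 5 × $7 = $35
  Kent->Substation3: 50 × $5 = $250
  Dover->Substation2: 55 × $3 = $165
Total cost = $510.
So Dover→Substation2 carries 55 MWh.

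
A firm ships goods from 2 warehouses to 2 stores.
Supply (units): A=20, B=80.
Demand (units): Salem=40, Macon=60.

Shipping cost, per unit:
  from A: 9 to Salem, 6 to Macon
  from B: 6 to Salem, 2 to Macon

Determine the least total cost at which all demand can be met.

420

One minimum-cost allocation:
  A–Salem: 20 × 9 = 180
  B–Salem: 20 × 6 = 120
  B–Macon: 60 × 2 = 120
Total = 180 + 120 + 120 = 420.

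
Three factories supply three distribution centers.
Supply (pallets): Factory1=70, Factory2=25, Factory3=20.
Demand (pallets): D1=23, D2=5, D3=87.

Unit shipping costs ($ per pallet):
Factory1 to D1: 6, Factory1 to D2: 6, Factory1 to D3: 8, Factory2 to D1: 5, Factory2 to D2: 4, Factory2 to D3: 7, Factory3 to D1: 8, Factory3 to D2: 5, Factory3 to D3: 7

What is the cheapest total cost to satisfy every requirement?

814

A cheapest plan:
  Factory1→D1: 3 × $6 = $18
  Factory1→D3: 67 × $8 = $536
  Factory2→D1: 20 × $5 = $100
  Factory2→D2: 5 × $4 = $20
  Factory3→D3: 20 × $7 = $140
Total = 18 + 536 + 100 + 20 + 140 = $814.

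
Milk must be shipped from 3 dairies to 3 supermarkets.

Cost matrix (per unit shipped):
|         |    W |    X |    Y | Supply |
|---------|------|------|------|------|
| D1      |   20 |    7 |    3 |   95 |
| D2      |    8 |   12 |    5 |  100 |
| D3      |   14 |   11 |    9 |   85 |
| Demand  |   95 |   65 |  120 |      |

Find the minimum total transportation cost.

Optimal allocation:
  D1 to Y: 95 × 3 = 285
  D2 to W: 95 × 8 = 760
  D2 to Y: 5 × 5 = 25
  D3 to X: 65 × 11 = 715
  D3 to Y: 20 × 9 = 180
Total = 285 + 760 + 25 + 715 + 180 = 1965.

1965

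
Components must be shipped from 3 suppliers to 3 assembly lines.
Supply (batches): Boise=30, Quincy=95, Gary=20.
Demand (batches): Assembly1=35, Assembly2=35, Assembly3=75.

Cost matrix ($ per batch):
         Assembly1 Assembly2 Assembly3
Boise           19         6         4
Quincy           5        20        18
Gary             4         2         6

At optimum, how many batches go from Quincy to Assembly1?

35

Optimal shipments:
  Boise–Assembly3: 30 batches
  Quincy–Assembly1: 35 batches
  Quincy–Assembly2: 15 batches
  Quincy–Assembly3: 45 batches
  Gary–Assembly2: 20 batches
Total cost = $1445.
So Quincy→Assembly1 carries 35 batches.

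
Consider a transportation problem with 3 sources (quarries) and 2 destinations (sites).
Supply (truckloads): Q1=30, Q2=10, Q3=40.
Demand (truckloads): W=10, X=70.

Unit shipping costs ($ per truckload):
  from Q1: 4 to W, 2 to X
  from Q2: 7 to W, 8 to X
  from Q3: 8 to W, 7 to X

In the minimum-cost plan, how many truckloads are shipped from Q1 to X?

30

Solving gives:
  Q1 to X: 30 × $2 = $60
  Q2 to W: 10 × $7 = $70
  Q3 to X: 40 × $7 = $280
Total cost = $410.
So Q1→X carries 30 truckloads.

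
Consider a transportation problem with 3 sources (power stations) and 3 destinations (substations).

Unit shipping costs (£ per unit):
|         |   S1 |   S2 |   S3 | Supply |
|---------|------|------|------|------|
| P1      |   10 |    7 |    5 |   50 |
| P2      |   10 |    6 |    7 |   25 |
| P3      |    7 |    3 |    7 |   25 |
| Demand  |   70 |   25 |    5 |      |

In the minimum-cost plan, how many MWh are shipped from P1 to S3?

The minimum-cost plan:
  P1–S1: 45 × £10 = £450
  P1–S3: 5 × £5 = £25
  P2–S1: 25 × £10 = £250
  P3–S2: 25 × £3 = £75
Total cost = £800.
So P1→S3 carries 5 MWh.

5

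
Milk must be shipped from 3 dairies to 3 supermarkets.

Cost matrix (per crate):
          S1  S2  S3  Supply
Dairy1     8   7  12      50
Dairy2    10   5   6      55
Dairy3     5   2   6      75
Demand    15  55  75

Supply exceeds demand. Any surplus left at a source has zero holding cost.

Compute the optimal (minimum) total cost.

680

Optimal allocation:
  Dairy1 to S1: 15 × 8 = 120
  Dairy2 to S3: 55 × 6 = 330
  Dairy3 to S2: 55 × 2 = 110
  Dairy3 to S3: 20 × 6 = 120
Total = 120 + 330 + 110 + 120 = 680.
(Supply check: Dairy1 ships 15; Dairy2 ships 55; Dairy3 ships 75.)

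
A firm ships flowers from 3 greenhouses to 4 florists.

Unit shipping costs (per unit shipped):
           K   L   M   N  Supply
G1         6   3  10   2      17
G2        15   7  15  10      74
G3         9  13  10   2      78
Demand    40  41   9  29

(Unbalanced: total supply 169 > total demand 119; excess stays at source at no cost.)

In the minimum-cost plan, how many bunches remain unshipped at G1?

Minimum-cost shipments:
  G1->L: 17 × 3 = 51
  G2->L: 24 × 7 = 168
  G3->K: 40 × 9 = 360
  G3->M: 9 × 10 = 90
  G3->N: 29 × 2 = 58
Total cost = 727.
G1 ships 17 of its 17, leaving 0.

0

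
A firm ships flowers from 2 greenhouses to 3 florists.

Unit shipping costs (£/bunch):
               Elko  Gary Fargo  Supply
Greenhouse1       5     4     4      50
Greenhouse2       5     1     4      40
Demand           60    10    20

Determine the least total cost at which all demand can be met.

Optimal allocation:
  Greenhouse1->Elko: 30 × £5 = £150
  Greenhouse1->Fargo: 20 × £4 = £80
  Greenhouse2->Elko: 30 × £5 = £150
  Greenhouse2->Gary: 10 × £1 = £10
Total = 150 + 80 + 150 + 10 = £390.

390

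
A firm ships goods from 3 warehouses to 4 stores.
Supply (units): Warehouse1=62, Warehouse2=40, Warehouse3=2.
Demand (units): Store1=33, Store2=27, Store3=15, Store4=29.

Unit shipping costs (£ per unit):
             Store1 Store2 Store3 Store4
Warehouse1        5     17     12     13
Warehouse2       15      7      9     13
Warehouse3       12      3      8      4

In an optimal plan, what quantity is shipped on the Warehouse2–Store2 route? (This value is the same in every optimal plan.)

27

The minimum-cost plan:
  Warehouse1→Store1: 33 × £5 = £165
  Warehouse1→Store3: 2 × £12 = £24
  Warehouse1→Store4: 27 × £13 = £351
  Warehouse2→Store2: 27 × £7 = £189
  Warehouse2→Store3: 13 × £9 = £117
  Warehouse3→Store4: 2 × £4 = £8
Total cost = £854.
So Warehouse2→Store2 carries 27 units.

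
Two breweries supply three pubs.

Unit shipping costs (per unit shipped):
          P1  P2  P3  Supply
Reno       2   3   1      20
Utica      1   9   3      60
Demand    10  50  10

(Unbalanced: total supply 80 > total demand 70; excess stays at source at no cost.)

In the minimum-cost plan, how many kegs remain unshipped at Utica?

10

An optimal plan:
  Reno to P2: 20 kegs
  Utica to P1: 10 kegs
  Utica to P2: 30 kegs
  Utica to P3: 10 kegs
Total cost = 370.
Utica ships 50 of its 60, leaving 10.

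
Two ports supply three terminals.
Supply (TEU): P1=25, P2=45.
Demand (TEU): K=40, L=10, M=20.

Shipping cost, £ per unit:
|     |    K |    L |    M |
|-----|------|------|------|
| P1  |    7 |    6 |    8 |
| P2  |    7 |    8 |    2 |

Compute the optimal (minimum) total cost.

A cheapest plan:
  P1->K: 15 × £7 = £105
  P1->L: 10 × £6 = £60
  P2->K: 25 × £7 = £175
  P2->M: 20 × £2 = £40
Total = 105 + 60 + 175 + 40 = £380.
(Supply check: P1 ships 25; P2 ships 45.)

380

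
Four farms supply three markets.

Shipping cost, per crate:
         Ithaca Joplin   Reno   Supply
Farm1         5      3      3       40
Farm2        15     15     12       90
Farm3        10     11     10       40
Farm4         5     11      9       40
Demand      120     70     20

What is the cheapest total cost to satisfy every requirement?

Optimal allocation:
  Farm1–Joplin: 40 × 3 = 120
  Farm2–Ithaca: 40 × 15 = 600
  Farm2–Joplin: 30 × 15 = 450
  Farm2–Reno: 20 × 12 = 240
  Farm3–Ithaca: 40 × 10 = 400
  Farm4–Ithaca: 40 × 5 = 200
Total = 120 + 600 + 450 + 240 + 400 + 200 = 2010.

2010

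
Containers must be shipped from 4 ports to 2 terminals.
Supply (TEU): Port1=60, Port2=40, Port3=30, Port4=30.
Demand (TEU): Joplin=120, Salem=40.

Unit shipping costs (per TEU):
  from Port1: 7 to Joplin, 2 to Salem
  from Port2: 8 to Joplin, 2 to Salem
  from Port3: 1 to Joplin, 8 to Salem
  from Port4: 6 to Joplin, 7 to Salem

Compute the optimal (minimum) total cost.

710

A cheapest plan:
  Port1->Joplin: 60 TEU
  Port2->Salem: 40 TEU
  Port3->Joplin: 30 TEU
  Port4->Joplin: 30 TEU
Total cost = 710.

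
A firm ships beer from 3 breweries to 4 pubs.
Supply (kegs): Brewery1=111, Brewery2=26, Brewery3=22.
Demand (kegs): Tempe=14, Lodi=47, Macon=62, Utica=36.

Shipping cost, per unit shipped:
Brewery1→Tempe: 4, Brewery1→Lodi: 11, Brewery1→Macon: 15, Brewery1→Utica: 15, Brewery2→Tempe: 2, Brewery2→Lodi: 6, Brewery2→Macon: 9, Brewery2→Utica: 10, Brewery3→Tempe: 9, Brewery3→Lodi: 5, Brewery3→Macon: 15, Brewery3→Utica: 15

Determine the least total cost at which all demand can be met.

An optimal shipping plan:
  Brewery1→Tempe: 14 × 4 = 56
  Brewery1→Lodi: 25 × 11 = 275
  Brewery1→Macon: 36 × 15 = 540
  Brewery1→Utica: 36 × 15 = 540
  Brewery2→Macon: 26 × 9 = 234
  Brewery3→Lodi: 22 × 5 = 110
Total = 56 + 275 + 540 + 540 + 234 + 110 = 1755.
(Supply check: Brewery1 ships 111; Brewery2 ships 26; Brewery3 ships 22.)

1755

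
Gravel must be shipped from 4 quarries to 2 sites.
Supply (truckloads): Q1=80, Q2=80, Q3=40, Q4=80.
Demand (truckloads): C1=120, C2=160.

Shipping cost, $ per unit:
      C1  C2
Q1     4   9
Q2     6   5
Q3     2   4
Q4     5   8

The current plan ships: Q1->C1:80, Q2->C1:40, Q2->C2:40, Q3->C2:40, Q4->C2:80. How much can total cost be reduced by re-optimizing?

160

Current plan cost = 80·4 + 40·6 + 40·5 + 40·4 + 80·8 = $1560.
Optimal plan:
  Q1→C1: 80 truckloads
  Q2→C2: 80 truckloads
  Q3→C2: 40 truckloads
  Q4→C1: 40 truckloads
  Q4→C2: 40 truckloads
Optimal cost = $1400.
Saving = 1560 − 1400 = $160.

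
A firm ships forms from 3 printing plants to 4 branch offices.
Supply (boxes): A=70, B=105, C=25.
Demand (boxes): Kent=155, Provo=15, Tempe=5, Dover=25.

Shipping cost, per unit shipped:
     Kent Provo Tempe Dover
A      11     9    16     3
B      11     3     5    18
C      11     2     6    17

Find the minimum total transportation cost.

1835

Optimal allocation:
  A→Kent: 45 × 11 = 495
  A→Dover: 25 × 3 = 75
  B→Kent: 100 × 11 = 1100
  B→Tempe: 5 × 5 = 25
  C→Kent: 10 × 11 = 110
  C→Provo: 15 × 2 = 30
Total = 495 + 75 + 1100 + 25 + 110 + 30 = 1835.
(Supply check: A ships 70; B ships 105; C ships 25.)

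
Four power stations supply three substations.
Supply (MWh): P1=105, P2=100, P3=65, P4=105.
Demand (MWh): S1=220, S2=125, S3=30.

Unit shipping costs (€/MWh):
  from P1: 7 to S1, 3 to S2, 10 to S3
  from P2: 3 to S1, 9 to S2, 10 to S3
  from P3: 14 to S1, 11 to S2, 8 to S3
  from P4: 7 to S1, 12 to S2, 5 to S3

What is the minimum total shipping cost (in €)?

An optimal shipping plan:
  P1 to S2: 105 × €3 = €315
  P2 to S1: 100 × €3 = €300
  P3 to S1: 15 × €14 = €210
  P3 to S2: 20 × €11 = €220
  P3 to S3: 30 × €8 = €240
  P4 to S1: 105 × €7 = €735
Total = 315 + 300 + 210 + 220 + 240 + 735 = €2020.

2020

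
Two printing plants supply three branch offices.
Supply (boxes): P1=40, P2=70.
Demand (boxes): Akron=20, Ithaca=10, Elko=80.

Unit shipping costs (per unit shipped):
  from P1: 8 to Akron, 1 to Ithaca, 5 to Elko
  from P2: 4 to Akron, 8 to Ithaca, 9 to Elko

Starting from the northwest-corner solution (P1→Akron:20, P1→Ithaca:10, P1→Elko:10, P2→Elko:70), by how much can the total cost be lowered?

160

Current plan cost = 20·8 + 10·1 + 10·5 + 70·9 = 850.
Optimal plan:
  P1→Ithaca: 10 × 1 = 10
  P1→Elko: 30 × 5 = 150
  P2→Akron: 20 × 4 = 80
  P2→Elko: 50 × 9 = 450
Optimal cost = 690.
Saving = 850 − 690 = 160.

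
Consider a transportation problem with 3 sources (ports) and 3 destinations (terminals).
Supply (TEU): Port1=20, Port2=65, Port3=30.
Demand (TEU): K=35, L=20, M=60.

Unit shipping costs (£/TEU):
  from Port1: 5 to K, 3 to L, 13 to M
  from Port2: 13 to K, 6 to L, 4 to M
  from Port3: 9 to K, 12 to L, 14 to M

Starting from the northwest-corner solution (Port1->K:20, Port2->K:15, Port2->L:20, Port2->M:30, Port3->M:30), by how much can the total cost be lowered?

345

Current plan cost = 20·5 + 15·13 + 20·6 + 30·4 + 30·14 = £955.
Optimal plan:
  Port1→K: 5 TEU
  Port1→L: 15 TEU
  Port2→L: 5 TEU
  Port2→M: 60 TEU
  Port3→K: 30 TEU
Optimal cost = £610.
Saving = 955 − 610 = £345.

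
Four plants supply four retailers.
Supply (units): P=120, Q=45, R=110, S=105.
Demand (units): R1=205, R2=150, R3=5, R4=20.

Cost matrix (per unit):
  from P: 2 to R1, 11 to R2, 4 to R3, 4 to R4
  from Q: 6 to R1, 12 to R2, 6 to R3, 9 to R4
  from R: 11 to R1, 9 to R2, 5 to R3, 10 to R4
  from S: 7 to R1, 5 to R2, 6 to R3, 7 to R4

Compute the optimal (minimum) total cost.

Optimal allocation:
  P->R1: 120 × 2 = 240
  Q->R1: 45 × 6 = 270
  R->R1: 40 × 11 = 440
  R->R2: 45 × 9 = 405
  R->R3: 5 × 5 = 25
  R->R4: 20 × 10 = 200
  S->R2: 105 × 5 = 525
Total = 240 + 270 + 440 + 405 + 25 + 200 + 525 = 2105.
(Supply check: P ships 120; Q ships 45; R ships 110; S ships 105.)

2105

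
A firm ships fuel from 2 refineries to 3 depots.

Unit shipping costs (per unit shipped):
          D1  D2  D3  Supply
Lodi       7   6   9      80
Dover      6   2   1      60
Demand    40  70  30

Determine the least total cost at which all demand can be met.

610

A cheapest plan:
  Lodi–D1: 40 × 7 = 280
  Lodi–D2: 40 × 6 = 240
  Dover–D2: 30 × 2 = 60
  Dover–D3: 30 × 1 = 30
Total = 280 + 240 + 60 + 30 = 610.
(Supply check: Lodi ships 80; Dover ships 60.)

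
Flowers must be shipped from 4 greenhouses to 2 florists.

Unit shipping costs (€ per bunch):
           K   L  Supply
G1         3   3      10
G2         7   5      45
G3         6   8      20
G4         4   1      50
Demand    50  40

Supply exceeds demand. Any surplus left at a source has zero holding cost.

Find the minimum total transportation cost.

An optimal shipping plan:
  G1->K: 10 × €3 = €30
  G2->K: 10 × €7 = €70
  G3->K: 20 × €6 = €120
  G4->K: 10 × €4 = €40
  G4->L: 40 × €1 = €40
Total = 30 + 70 + 120 + 40 + 40 = €300.

300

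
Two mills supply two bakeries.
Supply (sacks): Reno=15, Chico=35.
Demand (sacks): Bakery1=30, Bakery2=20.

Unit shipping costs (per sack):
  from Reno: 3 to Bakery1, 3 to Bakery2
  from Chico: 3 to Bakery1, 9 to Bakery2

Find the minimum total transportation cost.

Optimal allocation:
  Reno to Bakery2: 15 × 3 = 45
  Chico to Bakery1: 30 × 3 = 90
  Chico to Bakery2: 5 × 9 = 45
Total = 45 + 90 + 45 = 180.

180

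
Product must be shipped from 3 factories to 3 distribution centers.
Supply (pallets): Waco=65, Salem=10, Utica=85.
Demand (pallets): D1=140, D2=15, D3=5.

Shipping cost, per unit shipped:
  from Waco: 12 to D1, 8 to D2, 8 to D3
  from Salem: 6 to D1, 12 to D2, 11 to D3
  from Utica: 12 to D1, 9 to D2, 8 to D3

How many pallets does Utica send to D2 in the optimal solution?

0

Optimal shipments:
  Waco–D1: 45 × 12 = 540
  Waco–D2: 15 × 8 = 120
  Waco–D3: 5 × 8 = 40
  Salem–D1: 10 × 6 = 60
  Utica–D1: 85 × 12 = 1020
Total cost = 1780.
The route Utica→D2 is not used.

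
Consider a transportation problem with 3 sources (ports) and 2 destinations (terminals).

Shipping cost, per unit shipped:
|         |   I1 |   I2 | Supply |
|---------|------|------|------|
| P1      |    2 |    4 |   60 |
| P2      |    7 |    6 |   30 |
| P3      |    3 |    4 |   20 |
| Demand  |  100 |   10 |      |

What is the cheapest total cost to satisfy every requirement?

An optimal shipping plan:
  P1 to I1: 60 × 2 = 120
  P2 to I1: 20 × 7 = 140
  P2 to I2: 10 × 6 = 60
  P3 to I1: 20 × 3 = 60
Total = 120 + 140 + 60 + 60 = 380.

380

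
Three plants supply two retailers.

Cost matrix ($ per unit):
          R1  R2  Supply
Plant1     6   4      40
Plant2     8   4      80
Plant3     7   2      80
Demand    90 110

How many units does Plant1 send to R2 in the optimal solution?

Optimal shipments:
  Plant1→R1: 40 × $6 = $240
  Plant2→R1: 50 × $8 = $400
  Plant2→R2: 30 × $4 = $120
  Plant3→R2: 80 × $2 = $160
Total cost = $920.
The route Plant1→R2 is not used.

0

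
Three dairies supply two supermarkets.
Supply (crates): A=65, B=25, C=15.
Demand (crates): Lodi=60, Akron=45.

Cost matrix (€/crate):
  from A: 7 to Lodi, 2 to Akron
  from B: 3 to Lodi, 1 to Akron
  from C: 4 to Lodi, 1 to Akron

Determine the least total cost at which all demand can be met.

365

One minimum-cost allocation:
  A→Lodi: 20 × €7 = €140
  A→Akron: 45 × €2 = €90
  B→Lodi: 25 × €3 = €75
  C→Lodi: 15 × €4 = €60
Total = 140 + 90 + 75 + 60 = €365.
(Supply check: A ships 65; B ships 25; C ships 15.)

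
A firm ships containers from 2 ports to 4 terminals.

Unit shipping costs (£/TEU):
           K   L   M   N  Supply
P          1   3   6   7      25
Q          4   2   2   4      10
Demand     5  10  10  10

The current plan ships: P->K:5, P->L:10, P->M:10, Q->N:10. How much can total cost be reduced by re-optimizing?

Current plan cost = 5·1 + 10·3 + 10·6 + 10·4 = £135.
Optimal plan:
  P→K: 5 TEU
  P→L: 10 TEU
  P→N: 10 TEU
  Q→M: 10 TEU
Optimal cost = £125.
Saving = 135 − 125 = £10.

10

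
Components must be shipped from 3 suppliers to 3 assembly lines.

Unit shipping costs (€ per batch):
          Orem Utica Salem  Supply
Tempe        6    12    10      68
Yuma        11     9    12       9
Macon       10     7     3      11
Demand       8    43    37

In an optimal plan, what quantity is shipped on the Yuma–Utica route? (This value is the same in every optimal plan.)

9

Optimal shipments:
  Tempe->Orem: 8 × €6 = €48
  Tempe->Utica: 34 × €12 = €408
  Tempe->Salem: 26 × €10 = €260
  Yuma->Utica: 9 × €9 = €81
  Macon->Salem: 11 × €3 = €33
Total cost = €830.
So Yuma→Utica carries 9 batches.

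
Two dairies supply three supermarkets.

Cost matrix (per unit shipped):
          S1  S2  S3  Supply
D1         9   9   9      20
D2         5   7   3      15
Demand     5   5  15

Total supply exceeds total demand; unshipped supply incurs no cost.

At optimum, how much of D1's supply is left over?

An optimal plan:
  D1→S1: 5 × 9 = 45
  D1→S2: 5 × 9 = 45
  D2→S3: 15 × 3 = 45
Total cost = 135.
D1 ships 10 of its 20, leaving 10.

10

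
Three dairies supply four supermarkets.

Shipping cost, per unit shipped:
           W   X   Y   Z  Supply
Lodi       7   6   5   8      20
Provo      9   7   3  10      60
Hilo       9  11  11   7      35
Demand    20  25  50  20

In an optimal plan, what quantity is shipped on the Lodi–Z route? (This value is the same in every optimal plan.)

0

The minimum-cost plan:
  Lodi–W: 5 × 7 = 35
  Lodi–X: 15 × 6 = 90
  Provo–X: 10 × 7 = 70
  Provo–Y: 50 × 3 = 150
  Hilo–W: 15 × 9 = 135
  Hilo–Z: 20 × 7 = 140
Total cost = 620.
The route Lodi→Z is not used.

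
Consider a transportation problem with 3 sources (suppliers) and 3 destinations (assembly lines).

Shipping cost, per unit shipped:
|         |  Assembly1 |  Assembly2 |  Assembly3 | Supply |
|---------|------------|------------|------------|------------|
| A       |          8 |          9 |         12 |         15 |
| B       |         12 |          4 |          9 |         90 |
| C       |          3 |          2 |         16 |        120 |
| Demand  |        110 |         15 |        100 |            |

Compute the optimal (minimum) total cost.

1315

One minimum-cost allocation:
  A→Assembly3: 15 × 12 = 180
  B→Assembly2: 5 × 4 = 20
  B→Assembly3: 85 × 9 = 765
  C→Assembly1: 110 × 3 = 330
  C→Assembly2: 10 × 2 = 20
Total = 180 + 20 + 765 + 330 + 20 = 1315.
(Supply check: A ships 15; B ships 90; C ships 120.)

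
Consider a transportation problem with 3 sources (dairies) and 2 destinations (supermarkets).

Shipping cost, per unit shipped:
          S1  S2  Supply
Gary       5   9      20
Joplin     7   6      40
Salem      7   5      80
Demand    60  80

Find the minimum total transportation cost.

780

One minimum-cost allocation:
  Gary->S1: 20 crates
  Joplin->S1: 40 crates
  Salem->S2: 80 crates
Total cost = 780.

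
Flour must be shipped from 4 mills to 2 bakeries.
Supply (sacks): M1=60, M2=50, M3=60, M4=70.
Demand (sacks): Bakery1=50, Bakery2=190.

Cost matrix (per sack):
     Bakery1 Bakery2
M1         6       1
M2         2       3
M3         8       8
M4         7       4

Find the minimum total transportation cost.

An optimal shipping plan:
  M1->Bakery2: 60 × 1 = 60
  M2->Bakery1: 50 × 2 = 100
  M3->Bakery2: 60 × 8 = 480
  M4->Bakery2: 70 × 4 = 280
Total = 60 + 100 + 480 + 280 = 920.

920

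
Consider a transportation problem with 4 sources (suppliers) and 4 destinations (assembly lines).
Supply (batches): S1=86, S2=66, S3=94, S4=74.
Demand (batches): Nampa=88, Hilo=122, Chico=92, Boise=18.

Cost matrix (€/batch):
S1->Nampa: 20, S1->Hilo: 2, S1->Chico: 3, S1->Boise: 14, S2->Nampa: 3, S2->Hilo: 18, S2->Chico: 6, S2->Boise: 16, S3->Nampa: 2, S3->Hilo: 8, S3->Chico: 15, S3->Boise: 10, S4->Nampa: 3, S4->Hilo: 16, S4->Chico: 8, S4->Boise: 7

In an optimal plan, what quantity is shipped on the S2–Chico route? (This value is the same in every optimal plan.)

Solving gives:
  S1→Hilo: 86 × €2 = €172
  S2→Chico: 66 × €6 = €396
  S3→Nampa: 58 × €2 = €116
  S3→Hilo: 36 × €8 = €288
  S4→Nampa: 30 × €3 = €90
  S4→Chico: 26 × €8 = €208
  S4→Boise: 18 × €7 = €126
Total cost = €1396.
So S2→Chico carries 66 batches.

66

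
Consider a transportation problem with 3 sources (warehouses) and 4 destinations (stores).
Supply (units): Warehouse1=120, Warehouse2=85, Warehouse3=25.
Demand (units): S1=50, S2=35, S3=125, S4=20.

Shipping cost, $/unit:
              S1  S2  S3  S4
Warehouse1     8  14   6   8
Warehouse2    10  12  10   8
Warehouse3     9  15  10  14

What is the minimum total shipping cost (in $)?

1825

A cheapest plan:
  Warehouse1–S3: 120 units
  Warehouse2–S1: 25 units
  Warehouse2–S2: 35 units
  Warehouse2–S3: 5 units
  Warehouse2–S4: 20 units
  Warehouse3–S1: 25 units
Total cost = $1825.
(Supply check: Warehouse1 ships 120; Warehouse2 ships 85; Warehouse3 ships 25.)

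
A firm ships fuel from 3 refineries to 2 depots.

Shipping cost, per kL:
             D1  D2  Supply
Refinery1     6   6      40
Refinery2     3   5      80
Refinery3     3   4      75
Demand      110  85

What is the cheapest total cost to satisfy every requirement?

A cheapest plan:
  Refinery1 to D2: 40 kL
  Refinery2 to D1: 80 kL
  Refinery3 to D1: 30 kL
  Refinery3 to D2: 45 kL
Total cost = 750.

750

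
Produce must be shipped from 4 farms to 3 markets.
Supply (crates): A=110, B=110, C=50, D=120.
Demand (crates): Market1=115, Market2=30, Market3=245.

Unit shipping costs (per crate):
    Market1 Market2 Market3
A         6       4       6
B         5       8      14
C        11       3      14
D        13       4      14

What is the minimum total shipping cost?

Optimal allocation:
  A–Market3: 110 × 6 = 660
  B–Market1: 110 × 5 = 550
  C–Market1: 5 × 11 = 55
  C–Market2: 30 × 3 = 90
  C–Market3: 15 × 14 = 210
  D–Market3: 120 × 14 = 1680
Total = 660 + 550 + 55 + 90 + 210 + 1680 = 3245.
(Supply check: A ships 110; B ships 110; C ships 50; D ships 120.)

3245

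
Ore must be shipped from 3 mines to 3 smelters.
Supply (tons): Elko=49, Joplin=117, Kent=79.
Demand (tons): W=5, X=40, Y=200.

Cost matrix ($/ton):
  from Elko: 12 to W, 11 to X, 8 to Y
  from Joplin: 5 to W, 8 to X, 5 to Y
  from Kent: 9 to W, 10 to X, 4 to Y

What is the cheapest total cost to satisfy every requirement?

1413

One minimum-cost allocation:
  Elko to X: 40 × $11 = $440
  Elko to Y: 9 × $8 = $72
  Joplin to W: 5 × $5 = $25
  Joplin to Y: 112 × $5 = $560
  Kent to Y: 79 × $4 = $316
Total = 440 + 72 + 25 + 560 + 316 = $1413.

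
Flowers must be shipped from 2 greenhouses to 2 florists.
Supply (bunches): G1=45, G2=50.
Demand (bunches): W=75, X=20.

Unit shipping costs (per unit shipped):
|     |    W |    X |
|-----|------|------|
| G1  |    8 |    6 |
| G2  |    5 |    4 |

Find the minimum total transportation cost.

570

A cheapest plan:
  G1->W: 25 × 8 = 200
  G1->X: 20 × 6 = 120
  G2->W: 50 × 5 = 250
Total = 200 + 120 + 250 = 570.
(Supply check: G1 ships 45; G2 ships 50.)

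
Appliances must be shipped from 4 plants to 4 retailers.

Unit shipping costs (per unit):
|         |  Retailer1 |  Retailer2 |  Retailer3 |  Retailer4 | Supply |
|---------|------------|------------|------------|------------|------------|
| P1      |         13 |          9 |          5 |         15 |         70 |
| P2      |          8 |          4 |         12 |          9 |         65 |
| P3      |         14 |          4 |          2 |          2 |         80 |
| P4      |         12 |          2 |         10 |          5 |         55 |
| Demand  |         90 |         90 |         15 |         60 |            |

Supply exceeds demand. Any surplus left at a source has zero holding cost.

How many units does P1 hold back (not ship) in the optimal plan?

Minimum-cost shipments:
  P1 to Retailer1: 40 × 13 = 520
  P1 to Retailer3: 15 × 5 = 75
  P2 to Retailer1: 50 × 8 = 400
  P2 to Retailer2: 15 × 4 = 60
  P3 to Retailer2: 20 × 4 = 80
  P3 to Retailer4: 60 × 2 = 120
  P4 to Retailer2: 55 × 2 = 110
Total cost = 1365.
P1 ships 55 of its 70, leaving 15.

15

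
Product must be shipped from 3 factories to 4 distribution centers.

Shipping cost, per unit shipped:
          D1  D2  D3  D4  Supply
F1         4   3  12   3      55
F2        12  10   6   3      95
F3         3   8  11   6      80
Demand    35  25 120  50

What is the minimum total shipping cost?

1235

An optimal shipping plan:
  F1->D2: 25 pallets
  F1->D4: 30 pallets
  F2->D3: 95 pallets
  F3->D1: 35 pallets
  F3->D3: 25 pallets
  F3->D4: 20 pallets
Total cost = 1235.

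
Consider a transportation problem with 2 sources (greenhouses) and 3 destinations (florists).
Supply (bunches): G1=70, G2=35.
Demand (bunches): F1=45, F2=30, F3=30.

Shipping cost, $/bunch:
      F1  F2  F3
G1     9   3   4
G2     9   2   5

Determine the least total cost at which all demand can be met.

585

An optimal shipping plan:
  G1→F1: 40 bunches
  G1→F3: 30 bunches
  G2→F1: 5 bunches
  G2→F2: 30 bunches
Total cost = $585.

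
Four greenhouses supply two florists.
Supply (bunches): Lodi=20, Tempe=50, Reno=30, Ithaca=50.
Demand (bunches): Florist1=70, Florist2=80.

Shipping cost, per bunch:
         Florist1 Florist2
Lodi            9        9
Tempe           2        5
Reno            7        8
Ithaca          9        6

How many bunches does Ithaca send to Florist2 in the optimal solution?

Solving gives:
  Lodi to Florist2: 20 × 9 = 180
  Tempe to Florist1: 50 × 2 = 100
  Reno to Florist1: 20 × 7 = 140
  Reno to Florist2: 10 × 8 = 80
  Ithaca to Florist2: 50 × 6 = 300
Total cost = 800.
So Ithaca→Florist2 carries 50 bunches.

50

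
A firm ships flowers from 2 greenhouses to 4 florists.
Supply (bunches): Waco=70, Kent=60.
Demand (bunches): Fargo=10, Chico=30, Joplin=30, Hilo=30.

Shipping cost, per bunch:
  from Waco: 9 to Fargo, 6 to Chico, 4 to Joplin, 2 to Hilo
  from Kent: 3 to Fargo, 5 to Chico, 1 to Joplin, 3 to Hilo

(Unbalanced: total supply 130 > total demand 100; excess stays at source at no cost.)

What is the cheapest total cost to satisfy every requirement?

280

One minimum-cost allocation:
  Waco->Chico: 10 × 6 = 60
  Waco->Hilo: 30 × 2 = 60
  Kent->Fargo: 10 × 3 = 30
  Kent->Chico: 20 × 5 = 100
  Kent->Joplin: 30 × 1 = 30
Total = 60 + 60 + 30 + 100 + 30 = 280.
(Supply check: Waco ships 40; Kent ships 60.)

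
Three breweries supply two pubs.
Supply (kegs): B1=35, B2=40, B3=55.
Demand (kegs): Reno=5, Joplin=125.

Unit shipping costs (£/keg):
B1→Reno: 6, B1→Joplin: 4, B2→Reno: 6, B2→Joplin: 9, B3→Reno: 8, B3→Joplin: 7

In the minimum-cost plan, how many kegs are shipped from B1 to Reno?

Solving gives:
  B1->Joplin: 35 × £4 = £140
  B2->Reno: 5 × £6 = £30
  B2->Joplin: 35 × £9 = £315
  B3->Joplin: 55 × £7 = £385
Total cost = £870.
The route B1→Reno is not used.

0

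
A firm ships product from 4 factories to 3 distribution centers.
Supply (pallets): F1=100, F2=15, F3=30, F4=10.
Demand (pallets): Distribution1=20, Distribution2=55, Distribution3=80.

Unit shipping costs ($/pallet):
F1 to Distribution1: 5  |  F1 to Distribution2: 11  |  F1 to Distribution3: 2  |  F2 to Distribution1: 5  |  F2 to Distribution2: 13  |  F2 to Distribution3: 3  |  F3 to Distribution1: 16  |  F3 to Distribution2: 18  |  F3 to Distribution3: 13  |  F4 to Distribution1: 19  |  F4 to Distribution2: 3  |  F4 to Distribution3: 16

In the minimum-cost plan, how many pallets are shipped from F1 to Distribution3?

80

Solving gives:
  F1->Distribution1: 5 pallets
  F1->Distribution2: 15 pallets
  F1->Distribution3: 80 pallets
  F2->Distribution1: 15 pallets
  F3->Distribution2: 30 pallets
  F4->Distribution2: 10 pallets
Total cost = $995.
So F1→Distribution3 carries 80 pallets.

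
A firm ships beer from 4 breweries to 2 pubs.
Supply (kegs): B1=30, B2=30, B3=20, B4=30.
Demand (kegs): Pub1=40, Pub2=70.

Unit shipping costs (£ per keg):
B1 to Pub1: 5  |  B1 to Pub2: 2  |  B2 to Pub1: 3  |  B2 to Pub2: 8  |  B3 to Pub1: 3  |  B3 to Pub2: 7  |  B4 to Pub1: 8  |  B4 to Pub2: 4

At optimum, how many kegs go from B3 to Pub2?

10

The minimum-cost plan:
  B1 to Pub2: 30 kegs
  B2 to Pub1: 30 kegs
  B3 to Pub1: 10 kegs
  B3 to Pub2: 10 kegs
  B4 to Pub2: 30 kegs
Total cost = £370.
So B3→Pub2 carries 10 kegs.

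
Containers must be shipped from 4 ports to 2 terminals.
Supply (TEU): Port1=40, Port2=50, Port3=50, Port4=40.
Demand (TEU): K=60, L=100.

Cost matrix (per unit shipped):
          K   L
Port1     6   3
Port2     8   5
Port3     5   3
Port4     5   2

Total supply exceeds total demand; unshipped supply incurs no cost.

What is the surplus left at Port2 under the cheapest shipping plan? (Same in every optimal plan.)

20

An optimal plan:
  Port1 to L: 40 TEU
  Port2 to K: 10 TEU
  Port2 to L: 20 TEU
  Port3 to K: 50 TEU
  Port4 to L: 40 TEU
Total cost = 630.
Port2 ships 30 of its 50, leaving 20.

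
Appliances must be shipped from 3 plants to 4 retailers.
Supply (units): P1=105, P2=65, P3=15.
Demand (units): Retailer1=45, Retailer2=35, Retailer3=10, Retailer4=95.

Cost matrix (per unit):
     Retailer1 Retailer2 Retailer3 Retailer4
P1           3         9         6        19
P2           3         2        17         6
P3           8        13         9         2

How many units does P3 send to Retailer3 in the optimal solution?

Solving gives:
  P1–Retailer1: 45 × 3 = 135
  P1–Retailer2: 35 × 9 = 315
  P1–Retailer3: 10 × 6 = 60
  P1–Retailer4: 15 × 19 = 285
  P2–Retailer4: 65 × 6 = 390
  P3–Retailer4: 15 × 2 = 30
Total cost = 1215.
The route P3→Retailer3 is not used.

0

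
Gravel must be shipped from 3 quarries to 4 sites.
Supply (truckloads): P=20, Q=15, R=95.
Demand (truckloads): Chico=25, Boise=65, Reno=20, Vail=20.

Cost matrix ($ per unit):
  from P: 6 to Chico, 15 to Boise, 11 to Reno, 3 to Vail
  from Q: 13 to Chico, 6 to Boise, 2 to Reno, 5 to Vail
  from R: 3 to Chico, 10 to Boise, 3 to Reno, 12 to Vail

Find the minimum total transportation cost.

Optimal allocation:
  P→Vail: 20 × $3 = $60
  Q→Boise: 15 × $6 = $90
  R→Chico: 25 × $3 = $75
  R→Boise: 50 × $10 = $500
  R→Reno: 20 × $3 = $60
Total = 60 + 90 + 75 + 500 + 60 = $785.

785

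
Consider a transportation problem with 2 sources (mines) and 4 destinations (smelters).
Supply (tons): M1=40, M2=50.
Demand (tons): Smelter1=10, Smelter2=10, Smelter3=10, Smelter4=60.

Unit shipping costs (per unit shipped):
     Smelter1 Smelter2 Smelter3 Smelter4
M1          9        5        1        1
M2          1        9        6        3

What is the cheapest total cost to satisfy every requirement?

One minimum-cost allocation:
  M1→Smelter2: 10 × 5 = 50
  M1→Smelter3: 10 × 1 = 10
  M1→Smelter4: 20 × 1 = 20
  M2→Smelter1: 10 × 1 = 10
  M2→Smelter4: 40 × 3 = 120
Total = 50 + 10 + 20 + 10 + 120 = 210.
(Supply check: M1 ships 40; M2 ships 50.)

210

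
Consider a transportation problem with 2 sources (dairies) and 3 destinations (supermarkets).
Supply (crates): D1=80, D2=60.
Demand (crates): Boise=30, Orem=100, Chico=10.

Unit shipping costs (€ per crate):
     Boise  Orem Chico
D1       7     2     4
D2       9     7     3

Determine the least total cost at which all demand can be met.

A cheapest plan:
  D1→Orem: 80 × €2 = €160
  D2→Boise: 30 × €9 = €270
  D2→Orem: 20 × €7 = €140
  D2→Chico: 10 × €3 = €30
Total = 160 + 270 + 140 + 30 = €600.
(Supply check: D1 ships 80; D2 ships 60.)

600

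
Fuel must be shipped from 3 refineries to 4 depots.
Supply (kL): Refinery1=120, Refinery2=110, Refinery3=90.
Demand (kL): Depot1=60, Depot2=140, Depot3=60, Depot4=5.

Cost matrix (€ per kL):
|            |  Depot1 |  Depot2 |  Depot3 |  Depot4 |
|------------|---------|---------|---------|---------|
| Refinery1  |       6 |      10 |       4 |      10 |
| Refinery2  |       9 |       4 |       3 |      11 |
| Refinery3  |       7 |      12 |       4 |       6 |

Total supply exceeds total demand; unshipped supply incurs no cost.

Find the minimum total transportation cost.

An optimal shipping plan:
  Refinery1→Depot1: 60 × €6 = €360
  Refinery1→Depot2: 30 × €10 = €300
  Refinery1→Depot3: 30 × €4 = €120
  Refinery2→Depot2: 110 × €4 = €440
  Refinery3→Depot3: 30 × €4 = €120
  Refinery3→Depot4: 5 × €6 = €30
Total = 360 + 300 + 120 + 440 + 120 + 30 = €1370.
(Supply check: Refinery1 ships 120; Refinery2 ships 110; Refinery3 ships 35.)

1370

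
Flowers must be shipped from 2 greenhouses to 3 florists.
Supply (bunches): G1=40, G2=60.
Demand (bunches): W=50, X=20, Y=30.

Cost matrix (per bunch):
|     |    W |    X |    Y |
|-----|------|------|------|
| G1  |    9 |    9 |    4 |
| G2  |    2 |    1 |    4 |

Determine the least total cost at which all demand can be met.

An optimal shipping plan:
  G1→W: 10 bunches
  G1→Y: 30 bunches
  G2→W: 40 bunches
  G2→X: 20 bunches
Total cost = 310.

310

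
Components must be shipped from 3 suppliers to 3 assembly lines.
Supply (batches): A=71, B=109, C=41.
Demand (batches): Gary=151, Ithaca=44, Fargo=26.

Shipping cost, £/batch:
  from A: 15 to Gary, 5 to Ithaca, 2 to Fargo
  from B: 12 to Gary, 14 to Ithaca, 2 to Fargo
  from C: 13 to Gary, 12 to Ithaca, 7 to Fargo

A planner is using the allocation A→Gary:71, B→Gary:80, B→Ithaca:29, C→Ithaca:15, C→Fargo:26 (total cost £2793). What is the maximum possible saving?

Current plan cost = 71·15 + 80·12 + 29·14 + 15·12 + 26·7 = £2793.
Optimal plan:
  A–Gary: 1 × £15 = £15
  A–Ithaca: 44 × £5 = £220
  A–Fargo: 26 × £2 = £52
  B–Gary: 109 × £12 = £1308
  C–Gary: 41 × £13 = £533
Optimal cost = £2128.
Saving = 2793 − 2128 = £665.

665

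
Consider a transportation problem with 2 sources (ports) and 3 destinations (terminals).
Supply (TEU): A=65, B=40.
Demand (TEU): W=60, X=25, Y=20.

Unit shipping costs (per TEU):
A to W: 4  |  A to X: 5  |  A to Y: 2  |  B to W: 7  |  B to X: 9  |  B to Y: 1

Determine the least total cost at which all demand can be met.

445

Optimal allocation:
  A to W: 40 × 4 = 160
  A to X: 25 × 5 = 125
  B to W: 20 × 7 = 140
  B to Y: 20 × 1 = 20
Total = 160 + 125 + 140 + 20 = 445.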